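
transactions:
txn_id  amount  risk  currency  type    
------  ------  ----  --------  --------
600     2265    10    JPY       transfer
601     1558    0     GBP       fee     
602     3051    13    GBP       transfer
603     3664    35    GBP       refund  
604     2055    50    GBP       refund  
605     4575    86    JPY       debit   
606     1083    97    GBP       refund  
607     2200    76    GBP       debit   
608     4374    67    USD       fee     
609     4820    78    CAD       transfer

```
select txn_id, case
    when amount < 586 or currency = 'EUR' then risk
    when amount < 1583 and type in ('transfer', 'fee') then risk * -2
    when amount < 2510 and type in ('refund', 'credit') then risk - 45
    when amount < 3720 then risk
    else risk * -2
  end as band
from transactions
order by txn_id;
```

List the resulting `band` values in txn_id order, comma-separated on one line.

10, 0, 13, 35, 5, -172, 52, 76, -134, -156

txn_id=600: amount < 3720 → 10
txn_id=601: amount < 1583 and type in ('transfer', 'fee') → 0
txn_id=602: amount < 3720 → 13
txn_id=603: amount < 3720 → 35
txn_id=604: amount < 2510 and type in ('refund', 'credit') → 5
txn_id=605: ELSE → -172
txn_id=606: amount < 2510 and type in ('refund', 'credit') → 52
txn_id=607: amount < 3720 → 76
txn_id=608: ELSE → -134
txn_id=609: ELSE → -156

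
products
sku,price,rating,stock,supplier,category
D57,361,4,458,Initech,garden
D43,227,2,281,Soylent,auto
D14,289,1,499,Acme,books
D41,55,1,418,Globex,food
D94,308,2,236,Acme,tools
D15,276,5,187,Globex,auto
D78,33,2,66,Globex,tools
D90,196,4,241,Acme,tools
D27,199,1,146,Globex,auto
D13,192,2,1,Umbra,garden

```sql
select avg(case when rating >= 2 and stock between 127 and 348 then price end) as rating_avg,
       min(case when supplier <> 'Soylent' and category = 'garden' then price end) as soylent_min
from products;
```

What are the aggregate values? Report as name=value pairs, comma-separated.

[rating_avg: rating >= 2 and stock between 127 and 348]
sku=D57: ✗
sku=D43: ✓ → 227
sku=D14: ✗
sku=D41: ✗
sku=D94: ✓ → 308
sku=D15: ✓ → 276
sku=D78: ✗
sku=D90: ✓ → 196
sku=D27: ✗
sku=D13: ✗
rating_avg = (227 + 308 + 276 + 196) / 4 = 251.75
—
[soylent_min: supplier <> 'Soylent' and category = 'garden']
sku=D57: ✓ → 361
sku=D43: ✗
sku=D14: ✗
sku=D41: ✗
sku=D94: ✗
sku=D15: ✗
sku=D78: ✗
sku=D90: ✗
sku=D27: ✗
sku=D13: ✓ → 192
soylent_min = MIN(361, 192) = 192

rating_avg=251.75, soylent_min=192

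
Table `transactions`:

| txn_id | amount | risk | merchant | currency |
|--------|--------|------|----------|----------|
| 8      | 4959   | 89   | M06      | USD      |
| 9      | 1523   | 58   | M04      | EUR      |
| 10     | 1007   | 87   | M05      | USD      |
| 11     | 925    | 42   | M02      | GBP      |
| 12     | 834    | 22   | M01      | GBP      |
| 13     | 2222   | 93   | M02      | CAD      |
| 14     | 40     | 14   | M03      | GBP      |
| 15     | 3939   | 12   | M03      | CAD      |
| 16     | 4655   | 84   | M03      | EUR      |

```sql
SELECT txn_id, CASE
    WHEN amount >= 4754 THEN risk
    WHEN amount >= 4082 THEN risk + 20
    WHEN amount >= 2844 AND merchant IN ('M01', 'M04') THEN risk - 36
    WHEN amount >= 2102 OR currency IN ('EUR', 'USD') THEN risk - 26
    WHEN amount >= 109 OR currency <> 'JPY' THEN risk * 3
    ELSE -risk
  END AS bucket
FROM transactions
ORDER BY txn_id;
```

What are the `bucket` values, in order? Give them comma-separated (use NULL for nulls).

89, 32, 61, 126, 66, 67, 42, -14, 104

txn_id=8: amount >= 4754 → 89
txn_id=9: amount >= 2102 OR currency IN ('EUR', 'USD') → 32
txn_id=10: amount >= 2102 OR currency IN ('EUR', 'USD') → 61
txn_id=11: amount >= 109 OR currency <> 'JPY' → 126
txn_id=12: amount >= 109 OR currency <> 'JPY' → 66
txn_id=13: amount >= 2102 OR currency IN ('EUR', 'USD') → 67
txn_id=14: amount >= 109 OR currency <> 'JPY' → 42
txn_id=15: amount >= 2102 OR currency IN ('EUR', 'USD') → -14
txn_id=16: amount >= 4082 → 104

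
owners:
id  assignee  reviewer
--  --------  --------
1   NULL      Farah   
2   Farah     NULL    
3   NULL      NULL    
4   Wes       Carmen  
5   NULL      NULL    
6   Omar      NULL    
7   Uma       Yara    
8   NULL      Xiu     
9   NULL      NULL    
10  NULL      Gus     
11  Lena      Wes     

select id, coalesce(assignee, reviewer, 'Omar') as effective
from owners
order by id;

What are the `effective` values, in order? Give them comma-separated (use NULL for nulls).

id=1: assignee=NULL, reviewer=Farah → Farah
id=2: assignee=Farah → Farah
id=3: assignee=NULL, reviewer=NULL, → literal Omar → Omar
id=4: assignee=Wes → Wes
id=5: assignee=NULL, reviewer=NULL, → literal Omar → Omar
id=6: assignee=Omar → Omar
id=7: assignee=Uma → Uma
id=8: assignee=NULL, reviewer=Xiu → Xiu
id=9: assignee=NULL, reviewer=NULL, → literal Omar → Omar
id=10: assignee=NULL, reviewer=Gus → Gus
id=11: assignee=Lena → Lena

Farah, Farah, Omar, Wes, Omar, Omar, Uma, Xiu, Omar, Gus, Lena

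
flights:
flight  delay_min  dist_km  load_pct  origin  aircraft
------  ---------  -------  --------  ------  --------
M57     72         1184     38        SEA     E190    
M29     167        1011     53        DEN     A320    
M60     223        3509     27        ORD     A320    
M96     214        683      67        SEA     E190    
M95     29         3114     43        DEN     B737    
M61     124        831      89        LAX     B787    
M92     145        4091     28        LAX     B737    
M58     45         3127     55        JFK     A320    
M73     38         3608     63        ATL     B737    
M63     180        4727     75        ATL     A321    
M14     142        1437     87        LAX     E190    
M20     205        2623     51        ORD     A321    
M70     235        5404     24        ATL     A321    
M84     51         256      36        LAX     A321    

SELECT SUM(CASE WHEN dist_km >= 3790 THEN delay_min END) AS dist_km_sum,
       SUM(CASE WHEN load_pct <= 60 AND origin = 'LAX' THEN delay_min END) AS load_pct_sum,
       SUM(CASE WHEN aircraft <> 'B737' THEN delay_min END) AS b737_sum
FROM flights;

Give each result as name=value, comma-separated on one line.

dist_km_sum=560, load_pct_sum=196, b737_sum=1658

[dist_km_sum: dist_km >= 3790]
flight=M57: ✗
flight=M29: ✗
flight=M60: ✗
flight=M96: ✗
flight=M95: ✗
flight=M61: ✗
flight=M92: ✓ → 145
flight=M58: ✗
flight=M73: ✗
flight=M63: ✓ → 180
flight=M14: ✗
flight=M20: ✗
flight=M70: ✓ → 235
flight=M84: ✗
dist_km_sum = 145 + 180 + 235 = 560
—
[load_pct_sum: load_pct <= 60 AND origin = 'LAX']
flight=M57: ✗
flight=M29: ✗
flight=M60: ✗
flight=M96: ✗
flight=M95: ✗
flight=M61: ✗
flight=M92: ✓ → 145
flight=M58: ✗
flight=M73: ✗
flight=M63: ✗
flight=M14: ✗
flight=M20: ✗
flight=M70: ✗
flight=M84: ✓ → 51
load_pct_sum = 145 + 51 = 196
—
[b737_sum: aircraft <> 'B737']
flight=M57: ✓ → 72
flight=M29: ✓ → 167
flight=M60: ✓ → 223
flight=M96: ✓ → 214
flight=M95: ✗
flight=M61: ✓ → 124
flight=M92: ✗
flight=M58: ✓ → 45
flight=M73: ✗
flight=M63: ✓ → 180
flight=M14: ✓ → 142
flight=M20: ✓ → 205
flight=M70: ✓ → 235
flight=M84: ✓ → 51
b737_sum = 72 + 167 + 223 + 214 + 124 + 45 + 180 + 142 + 205 + 235 + 51 = 1658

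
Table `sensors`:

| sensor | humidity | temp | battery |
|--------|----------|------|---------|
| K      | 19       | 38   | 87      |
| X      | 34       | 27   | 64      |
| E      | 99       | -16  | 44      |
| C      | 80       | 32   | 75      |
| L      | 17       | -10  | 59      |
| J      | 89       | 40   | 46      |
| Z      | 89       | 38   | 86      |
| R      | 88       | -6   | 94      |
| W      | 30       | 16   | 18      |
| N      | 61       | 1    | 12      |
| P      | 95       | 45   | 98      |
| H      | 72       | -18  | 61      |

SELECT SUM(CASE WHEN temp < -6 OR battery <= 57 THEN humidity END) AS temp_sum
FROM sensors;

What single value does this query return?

sensor=K: ✗
sensor=X: ✗
sensor=E: ✓ → 99
sensor=C: ✗
sensor=L: ✓ → 17
sensor=J: ✓ → 89
sensor=Z: ✗
sensor=R: ✗
sensor=W: ✓ → 30
sensor=N: ✓ → 61
sensor=P: ✗
sensor=H: ✓ → 72
temp_sum = 99 + 17 + 89 + 30 + 61 + 72 = 368

368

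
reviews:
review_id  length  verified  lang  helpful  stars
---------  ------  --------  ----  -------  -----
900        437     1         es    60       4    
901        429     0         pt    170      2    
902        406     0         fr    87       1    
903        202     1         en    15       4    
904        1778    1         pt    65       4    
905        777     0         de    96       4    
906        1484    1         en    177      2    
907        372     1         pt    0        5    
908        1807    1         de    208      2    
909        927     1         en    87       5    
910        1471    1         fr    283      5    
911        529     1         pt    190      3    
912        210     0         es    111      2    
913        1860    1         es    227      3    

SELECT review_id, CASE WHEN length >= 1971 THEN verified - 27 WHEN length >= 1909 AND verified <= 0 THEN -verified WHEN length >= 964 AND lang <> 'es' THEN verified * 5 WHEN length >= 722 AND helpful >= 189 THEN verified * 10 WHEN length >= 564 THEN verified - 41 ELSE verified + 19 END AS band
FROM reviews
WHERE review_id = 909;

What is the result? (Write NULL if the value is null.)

review_id = 909: length=927, verified=1, lang=en, helpful=87, stars=5.
length >= 1971 → false
length >= 1909 AND verified <= 0 → false
length >= 964 AND lang <> 'es' → false
length >= 722 AND helpful >= 189 → false
length >= 564 → true → -40

-40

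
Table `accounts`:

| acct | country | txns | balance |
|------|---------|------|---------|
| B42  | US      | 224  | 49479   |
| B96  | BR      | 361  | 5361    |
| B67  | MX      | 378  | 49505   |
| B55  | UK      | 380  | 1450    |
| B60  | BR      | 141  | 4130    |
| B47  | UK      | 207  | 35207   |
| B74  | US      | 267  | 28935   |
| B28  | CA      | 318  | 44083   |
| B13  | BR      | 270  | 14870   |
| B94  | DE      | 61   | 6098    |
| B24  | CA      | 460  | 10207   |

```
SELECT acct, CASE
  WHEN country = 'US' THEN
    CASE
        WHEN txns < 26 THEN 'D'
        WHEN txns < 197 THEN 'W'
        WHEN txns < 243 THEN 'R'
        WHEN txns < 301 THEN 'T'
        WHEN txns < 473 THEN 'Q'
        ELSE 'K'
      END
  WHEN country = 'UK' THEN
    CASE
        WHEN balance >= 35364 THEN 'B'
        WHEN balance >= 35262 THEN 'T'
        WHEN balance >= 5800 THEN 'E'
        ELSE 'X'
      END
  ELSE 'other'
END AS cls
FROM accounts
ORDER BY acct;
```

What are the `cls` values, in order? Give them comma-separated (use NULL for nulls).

other, other, other, R, E, X, other, other, T, other, other

acct=B13: country='BR' → outer ELSE → other
acct=B24: country='CA' → outer ELSE → other
acct=B28: country='CA' → outer ELSE → other
acct=B42: country='US' → inner[txns < 243] → R
acct=B47: country='UK' → inner[balance >= 5800] → E
acct=B55: country='UK' → inner[ELSE] → X
acct=B60: country='BR' → outer ELSE → other
acct=B67: country='MX' → outer ELSE → other
acct=B74: country='US' → inner[txns < 301] → T
acct=B94: country='DE' → outer ELSE → other
acct=B96: country='BR' → outer ELSE → other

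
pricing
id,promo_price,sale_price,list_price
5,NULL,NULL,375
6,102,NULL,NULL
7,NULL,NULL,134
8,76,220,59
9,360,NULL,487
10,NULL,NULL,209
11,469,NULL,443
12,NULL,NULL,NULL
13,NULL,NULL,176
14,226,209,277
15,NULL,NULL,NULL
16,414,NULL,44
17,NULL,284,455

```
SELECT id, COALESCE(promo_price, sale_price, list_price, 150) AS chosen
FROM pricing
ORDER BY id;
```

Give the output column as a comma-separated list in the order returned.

id=5: promo_price=NULL, sale_price=NULL, list_price=375 → 375
id=6: promo_price=102 → 102
id=7: promo_price=NULL, sale_price=NULL, list_price=134 → 134
id=8: promo_price=76 → 76
id=9: promo_price=360 → 360
id=10: promo_price=NULL, sale_price=NULL, list_price=209 → 209
id=11: promo_price=469 → 469
id=12: promo_price=NULL, sale_price=NULL, list_price=NULL, → literal 150 → 150
id=13: promo_price=NULL, sale_price=NULL, list_price=176 → 176
id=14: promo_price=226 → 226
id=15: promo_price=NULL, sale_price=NULL, list_price=NULL, → literal 150 → 150
id=16: promo_price=414 → 414
id=17: promo_price=NULL, sale_price=284 → 284

375, 102, 134, 76, 360, 209, 469, 150, 176, 226, 150, 414, 284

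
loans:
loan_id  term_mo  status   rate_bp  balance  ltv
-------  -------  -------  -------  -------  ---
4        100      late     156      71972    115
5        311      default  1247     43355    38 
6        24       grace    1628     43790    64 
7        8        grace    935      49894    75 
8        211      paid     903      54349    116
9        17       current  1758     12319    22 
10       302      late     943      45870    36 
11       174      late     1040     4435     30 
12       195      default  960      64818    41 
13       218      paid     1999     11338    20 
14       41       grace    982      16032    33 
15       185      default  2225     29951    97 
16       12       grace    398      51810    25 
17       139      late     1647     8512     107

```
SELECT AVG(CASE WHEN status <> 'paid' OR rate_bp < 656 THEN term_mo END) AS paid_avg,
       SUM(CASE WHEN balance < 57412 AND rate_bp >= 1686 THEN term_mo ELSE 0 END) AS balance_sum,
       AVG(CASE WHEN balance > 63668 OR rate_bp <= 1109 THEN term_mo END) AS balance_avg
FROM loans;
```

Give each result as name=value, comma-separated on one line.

paid_avg=125.6666666667, balance_sum=420, balance_avg=130.375

[paid_avg: status <> 'paid' OR rate_bp < 656]
loan_id=4: ✓ → 100
loan_id=5: ✓ → 311
loan_id=6: ✓ → 24
loan_id=7: ✓ → 8
loan_id=8: ✗
loan_id=9: ✓ → 17
loan_id=10: ✓ → 302
loan_id=11: ✓ → 174
loan_id=12: ✓ → 195
loan_id=13: ✗
loan_id=14: ✓ → 41
loan_id=15: ✓ → 185
loan_id=16: ✓ → 12
loan_id=17: ✓ → 139
paid_avg = (100 + 311 + 24 + 8 + 17 + 302 + 174 + 195 + 41 + 185 + 12 + 139) / 12 = 125.6666666667
—
[balance_sum: balance < 57412 AND rate_bp >= 1686]
loan_id=4: ✗
loan_id=5: ✗
loan_id=6: ✗
loan_id=7: ✗
loan_id=8: ✗
loan_id=9: ✓ → 17
loan_id=10: ✗
loan_id=11: ✗
loan_id=12: ✗
loan_id=13: ✓ → 218
loan_id=14: ✗
loan_id=15: ✓ → 185
loan_id=16: ✗
loan_id=17: ✗
balance_sum = 17 + 218 + 185 = 420
—
[balance_avg: balance > 63668 OR rate_bp <= 1109]
loan_id=4: ✓ → 100
loan_id=5: ✗
loan_id=6: ✗
loan_id=7: ✓ → 8
loan_id=8: ✓ → 211
loan_id=9: ✗
loan_id=10: ✓ → 302
loan_id=11: ✓ → 174
loan_id=12: ✓ → 195
loan_id=13: ✗
loan_id=14: ✓ → 41
loan_id=15: ✗
loan_id=16: ✓ → 12
loan_id=17: ✗
balance_avg = (100 + 8 + 211 + 302 + 174 + 195 + 41 + 12) / 8 = 130.375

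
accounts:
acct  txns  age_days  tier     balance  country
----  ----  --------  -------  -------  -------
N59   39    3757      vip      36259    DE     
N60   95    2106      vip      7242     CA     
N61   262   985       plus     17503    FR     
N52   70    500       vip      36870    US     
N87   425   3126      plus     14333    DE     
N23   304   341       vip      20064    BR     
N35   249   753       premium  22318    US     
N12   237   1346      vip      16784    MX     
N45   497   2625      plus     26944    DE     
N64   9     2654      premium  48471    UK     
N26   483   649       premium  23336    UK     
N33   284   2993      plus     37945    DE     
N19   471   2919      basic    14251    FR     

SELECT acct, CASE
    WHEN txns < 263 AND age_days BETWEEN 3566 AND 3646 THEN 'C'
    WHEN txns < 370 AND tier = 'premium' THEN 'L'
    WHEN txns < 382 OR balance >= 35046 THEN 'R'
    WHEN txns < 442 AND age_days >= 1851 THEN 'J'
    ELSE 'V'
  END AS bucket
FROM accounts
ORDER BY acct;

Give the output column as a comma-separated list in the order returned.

acct=N12: txns < 382 OR balance >= 35046 → R
acct=N19: ELSE → V
acct=N23: txns < 382 OR balance >= 35046 → R
acct=N26: ELSE → V
acct=N33: txns < 382 OR balance >= 35046 → R
acct=N35: txns < 370 AND tier = 'premium' → L
acct=N45: ELSE → V
acct=N52: txns < 382 OR balance >= 35046 → R
acct=N59: txns < 382 OR balance >= 35046 → R
acct=N60: txns < 382 OR balance >= 35046 → R
acct=N61: txns < 382 OR balance >= 35046 → R
acct=N64: txns < 370 AND tier = 'premium' → L
acct=N87: txns < 442 AND age_days >= 1851 → J

R, V, R, V, R, L, V, R, R, R, R, L, J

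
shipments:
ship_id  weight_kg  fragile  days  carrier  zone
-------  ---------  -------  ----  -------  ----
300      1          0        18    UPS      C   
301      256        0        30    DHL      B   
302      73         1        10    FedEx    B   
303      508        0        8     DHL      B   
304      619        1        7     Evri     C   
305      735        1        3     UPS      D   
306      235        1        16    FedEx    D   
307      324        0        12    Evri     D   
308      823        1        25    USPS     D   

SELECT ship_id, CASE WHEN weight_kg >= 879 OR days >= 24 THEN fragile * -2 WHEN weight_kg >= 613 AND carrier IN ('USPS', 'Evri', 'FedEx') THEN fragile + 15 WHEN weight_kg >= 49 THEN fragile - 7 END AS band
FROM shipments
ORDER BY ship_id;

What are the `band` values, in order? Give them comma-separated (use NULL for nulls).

ship_id=300: (no match → NULL) → NULL
ship_id=301: weight_kg >= 879 OR days >= 24 → 0
ship_id=302: weight_kg >= 49 → -6
ship_id=303: weight_kg >= 49 → -7
ship_id=304: weight_kg >= 613 AND carrier IN ('USPS', 'Evri', 'FedEx') → 16
ship_id=305: weight_kg >= 49 → -6
ship_id=306: weight_kg >= 49 → -6
ship_id=307: weight_kg >= 49 → -7
ship_id=308: weight_kg >= 879 OR days >= 24 → -2

NULL, 0, -6, -7, 16, -6, -6, -7, -2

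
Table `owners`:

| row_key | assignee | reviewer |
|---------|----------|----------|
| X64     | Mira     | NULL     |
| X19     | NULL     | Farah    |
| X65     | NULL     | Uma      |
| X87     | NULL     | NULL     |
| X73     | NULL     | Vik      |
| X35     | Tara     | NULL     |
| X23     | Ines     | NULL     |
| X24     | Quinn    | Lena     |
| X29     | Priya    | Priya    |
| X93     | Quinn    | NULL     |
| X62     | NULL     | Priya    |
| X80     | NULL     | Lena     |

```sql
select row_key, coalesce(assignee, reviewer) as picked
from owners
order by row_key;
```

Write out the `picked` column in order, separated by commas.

Farah, Ines, Quinn, Priya, Tara, Priya, Mira, Uma, Vik, Lena, NULL, Quinn

row_key=X19: assignee=NULL, reviewer=Farah → Farah
row_key=X23: assignee=Ines → Ines
row_key=X24: assignee=Quinn → Quinn
row_key=X29: assignee=Priya → Priya
row_key=X35: assignee=Tara → Tara
row_key=X62: assignee=NULL, reviewer=Priya → Priya
row_key=X64: assignee=Mira → Mira
row_key=X65: assignee=NULL, reviewer=Uma → Uma
row_key=X73: assignee=NULL, reviewer=Vik → Vik
row_key=X80: assignee=NULL, reviewer=Lena → Lena
row_key=X87: assignee=NULL, reviewer=NULL (all NULL) → NULL
row_key=X93: assignee=Quinn → Quinn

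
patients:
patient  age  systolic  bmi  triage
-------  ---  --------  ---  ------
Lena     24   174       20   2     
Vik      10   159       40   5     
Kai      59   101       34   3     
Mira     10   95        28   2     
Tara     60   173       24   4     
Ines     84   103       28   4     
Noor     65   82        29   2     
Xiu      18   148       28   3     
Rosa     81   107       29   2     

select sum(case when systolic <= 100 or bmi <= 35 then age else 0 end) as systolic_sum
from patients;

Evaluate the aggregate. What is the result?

401

patient=Lena: ✓ → 24
patient=Vik: ✗
patient=Kai: ✓ → 59
patient=Mira: ✓ → 10
patient=Tara: ✓ → 60
patient=Ines: ✓ → 84
patient=Noor: ✓ → 65
patient=Xiu: ✓ → 18
patient=Rosa: ✓ → 81
systolic_sum = 24 + 59 + 10 + 60 + 84 + 65 + 18 + 81 = 401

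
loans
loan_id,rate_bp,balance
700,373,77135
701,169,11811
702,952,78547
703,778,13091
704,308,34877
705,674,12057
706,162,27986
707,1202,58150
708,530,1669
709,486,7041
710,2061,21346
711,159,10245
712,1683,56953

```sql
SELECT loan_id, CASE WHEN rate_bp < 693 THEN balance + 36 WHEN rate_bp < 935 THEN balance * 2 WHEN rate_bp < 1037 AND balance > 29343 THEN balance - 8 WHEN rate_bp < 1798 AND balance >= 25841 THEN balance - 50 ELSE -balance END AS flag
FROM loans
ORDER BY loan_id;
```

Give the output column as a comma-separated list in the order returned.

77171, 11847, 78539, 26182, 34913, 12093, 28022, 58100, 1705, 7077, -21346, 10281, 56903

loan_id=700: rate_bp < 693 → 77171
loan_id=701: rate_bp < 693 → 11847
loan_id=702: rate_bp < 1037 AND balance > 29343 → 78539
loan_id=703: rate_bp < 935 → 26182
loan_id=704: rate_bp < 693 → 34913
loan_id=705: rate_bp < 693 → 12093
loan_id=706: rate_bp < 693 → 28022
loan_id=707: rate_bp < 1798 AND balance >= 25841 → 58100
loan_id=708: rate_bp < 693 → 1705
loan_id=709: rate_bp < 693 → 7077
loan_id=710: ELSE → -21346
loan_id=711: rate_bp < 693 → 10281
loan_id=712: rate_bp < 1798 AND balance >= 25841 → 56903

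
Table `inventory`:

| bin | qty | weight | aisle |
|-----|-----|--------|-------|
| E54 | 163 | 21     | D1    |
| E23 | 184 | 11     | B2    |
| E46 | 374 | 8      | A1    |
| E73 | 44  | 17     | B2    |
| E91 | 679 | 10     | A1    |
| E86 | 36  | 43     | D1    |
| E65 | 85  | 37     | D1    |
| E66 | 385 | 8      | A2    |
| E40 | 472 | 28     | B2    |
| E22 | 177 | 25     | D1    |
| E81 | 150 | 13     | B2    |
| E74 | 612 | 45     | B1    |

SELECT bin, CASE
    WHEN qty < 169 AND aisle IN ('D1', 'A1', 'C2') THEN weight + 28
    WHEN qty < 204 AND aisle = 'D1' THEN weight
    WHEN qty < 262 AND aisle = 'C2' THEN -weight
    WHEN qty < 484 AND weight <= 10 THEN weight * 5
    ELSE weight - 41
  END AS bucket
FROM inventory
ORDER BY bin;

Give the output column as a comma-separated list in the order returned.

25, -30, -13, 40, 49, 65, 40, -24, 4, -28, 71, -31

bin=E22: qty < 204 AND aisle = 'D1' → 25
bin=E23: ELSE → -30
bin=E40: ELSE → -13
bin=E46: qty < 484 AND weight <= 10 → 40
bin=E54: qty < 169 AND aisle IN ('D1', 'A1', 'C2') → 49
bin=E65: qty < 169 AND aisle IN ('D1', 'A1', 'C2') → 65
bin=E66: qty < 484 AND weight <= 10 → 40
bin=E73: ELSE → -24
bin=E74: ELSE → 4
bin=E81: ELSE → -28
bin=E86: qty < 169 AND aisle IN ('D1', 'A1', 'C2') → 71
bin=E91: ELSE → -31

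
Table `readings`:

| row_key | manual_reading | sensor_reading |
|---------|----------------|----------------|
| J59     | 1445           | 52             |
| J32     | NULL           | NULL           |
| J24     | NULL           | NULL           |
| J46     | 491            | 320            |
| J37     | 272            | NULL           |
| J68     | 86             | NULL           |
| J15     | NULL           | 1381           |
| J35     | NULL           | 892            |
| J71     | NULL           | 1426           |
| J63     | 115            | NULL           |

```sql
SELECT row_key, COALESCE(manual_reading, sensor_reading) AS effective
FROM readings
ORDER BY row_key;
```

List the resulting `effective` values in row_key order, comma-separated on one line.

row_key=J15: manual_reading=NULL, sensor_reading=1381 → 1381
row_key=J24: manual_reading=NULL, sensor_reading=NULL (all NULL) → NULL
row_key=J32: manual_reading=NULL, sensor_reading=NULL (all NULL) → NULL
row_key=J35: manual_reading=NULL, sensor_reading=892 → 892
row_key=J37: manual_reading=272 → 272
row_key=J46: manual_reading=491 → 491
row_key=J59: manual_reading=1445 → 1445
row_key=J63: manual_reading=115 → 115
row_key=J68: manual_reading=86 → 86
row_key=J71: manual_reading=NULL, sensor_reading=1426 → 1426

1381, NULL, NULL, 892, 272, 491, 1445, 115, 86, 1426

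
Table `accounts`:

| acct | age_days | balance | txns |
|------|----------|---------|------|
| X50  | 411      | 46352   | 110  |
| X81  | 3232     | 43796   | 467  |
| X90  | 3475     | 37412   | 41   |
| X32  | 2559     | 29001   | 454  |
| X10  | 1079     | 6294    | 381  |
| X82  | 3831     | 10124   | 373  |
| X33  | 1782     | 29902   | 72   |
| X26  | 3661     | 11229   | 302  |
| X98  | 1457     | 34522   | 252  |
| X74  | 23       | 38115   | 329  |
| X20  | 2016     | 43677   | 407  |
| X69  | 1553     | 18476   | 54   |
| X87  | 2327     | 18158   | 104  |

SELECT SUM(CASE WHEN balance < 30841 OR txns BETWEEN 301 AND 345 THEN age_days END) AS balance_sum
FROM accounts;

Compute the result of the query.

16815

acct=X50: ✗
acct=X81: ✗
acct=X90: ✗
acct=X32: ✓ → 2559
acct=X10: ✓ → 1079
acct=X82: ✓ → 3831
acct=X33: ✓ → 1782
acct=X26: ✓ → 3661
acct=X98: ✗
acct=X74: ✓ → 23
acct=X20: ✗
acct=X69: ✓ → 1553
acct=X87: ✓ → 2327
balance_sum = 2559 + 1079 + 3831 + 1782 + 3661 + 23 + 1553 + 2327 = 16815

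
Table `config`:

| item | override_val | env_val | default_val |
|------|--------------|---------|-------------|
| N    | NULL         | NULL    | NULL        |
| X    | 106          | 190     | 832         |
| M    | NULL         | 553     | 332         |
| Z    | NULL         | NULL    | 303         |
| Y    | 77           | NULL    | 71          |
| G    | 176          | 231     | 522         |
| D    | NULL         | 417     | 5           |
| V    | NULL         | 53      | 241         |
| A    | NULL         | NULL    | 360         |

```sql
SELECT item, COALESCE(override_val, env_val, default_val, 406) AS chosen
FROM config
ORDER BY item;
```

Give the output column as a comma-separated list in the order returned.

item=A: override_val=NULL, env_val=NULL, default_val=360 → 360
item=D: override_val=NULL, env_val=417 → 417
item=G: override_val=176 → 176
item=M: override_val=NULL, env_val=553 → 553
item=N: override_val=NULL, env_val=NULL, default_val=NULL, → literal 406 → 406
item=V: override_val=NULL, env_val=53 → 53
item=X: override_val=106 → 106
item=Y: override_val=77 → 77
item=Z: override_val=NULL, env_val=NULL, default_val=303 → 303

360, 417, 176, 553, 406, 53, 106, 77, 303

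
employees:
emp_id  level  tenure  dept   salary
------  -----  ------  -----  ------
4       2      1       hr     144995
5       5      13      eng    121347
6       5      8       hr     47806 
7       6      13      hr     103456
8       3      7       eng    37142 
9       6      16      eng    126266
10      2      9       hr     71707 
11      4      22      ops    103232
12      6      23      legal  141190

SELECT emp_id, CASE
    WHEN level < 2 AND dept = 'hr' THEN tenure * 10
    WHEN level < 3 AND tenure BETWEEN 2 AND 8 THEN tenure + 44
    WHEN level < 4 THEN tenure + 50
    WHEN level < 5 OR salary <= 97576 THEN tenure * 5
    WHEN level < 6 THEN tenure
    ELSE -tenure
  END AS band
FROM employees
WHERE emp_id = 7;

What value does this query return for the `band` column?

emp_id = 7: level=6, tenure=13, dept=hr, salary=103456.
level < 2 AND dept = 'hr' → false
level < 3 AND tenure BETWEEN 2 AND 8 → false
level < 4 → false
level < 5 OR salary <= 97576 → false
level < 6 → false
No prior WHEN matched → ELSE → -13

-13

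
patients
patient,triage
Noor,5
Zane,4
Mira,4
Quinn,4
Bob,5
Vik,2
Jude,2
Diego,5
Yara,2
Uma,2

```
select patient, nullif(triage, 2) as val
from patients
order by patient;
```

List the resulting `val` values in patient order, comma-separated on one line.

patient=Bob: triage=5 vs 2: differ → 5
patient=Diego: triage=5 vs 2: differ → 5
patient=Jude: triage=2 vs 2: equal → NULL
patient=Mira: triage=4 vs 2: differ → 4
patient=Noor: triage=5 vs 2: differ → 5
patient=Quinn: triage=4 vs 2: differ → 4
patient=Uma: triage=2 vs 2: equal → NULL
patient=Vik: triage=2 vs 2: equal → NULL
patient=Yara: triage=2 vs 2: equal → NULL
patient=Zane: triage=4 vs 2: differ → 4

5, 5, NULL, 4, 5, 4, NULL, NULL, NULL, 4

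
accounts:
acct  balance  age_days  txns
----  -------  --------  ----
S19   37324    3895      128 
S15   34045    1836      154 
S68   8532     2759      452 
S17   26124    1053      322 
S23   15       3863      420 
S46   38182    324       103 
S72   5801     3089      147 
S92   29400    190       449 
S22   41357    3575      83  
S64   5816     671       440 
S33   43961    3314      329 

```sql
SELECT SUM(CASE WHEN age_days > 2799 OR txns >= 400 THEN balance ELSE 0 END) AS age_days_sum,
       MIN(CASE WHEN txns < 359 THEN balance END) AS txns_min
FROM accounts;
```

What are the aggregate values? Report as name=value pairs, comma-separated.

[age_days_sum: age_days > 2799 OR txns >= 400]
acct=S19: ✓ → 37324
acct=S15: ✗
acct=S68: ✓ → 8532
acct=S17: ✗
acct=S23: ✓ → 15
acct=S46: ✗
acct=S72: ✓ → 5801
acct=S92: ✓ → 29400
acct=S22: ✓ → 41357
acct=S64: ✓ → 5816
acct=S33: ✓ → 43961
age_days_sum = 37324 + 8532 + 15 + 5801 + 29400 + 41357 + 5816 + 43961 = 172206
—
[txns_min: txns < 359]
acct=S19: ✓ → 37324
acct=S15: ✓ → 34045
acct=S68: ✗
acct=S17: ✓ → 26124
acct=S23: ✗
acct=S46: ✓ → 38182
acct=S72: ✓ → 5801
acct=S92: ✗
acct=S22: ✓ → 41357
acct=S64: ✗
acct=S33: ✓ → 43961
txns_min = MIN(37324, 34045, 26124, 38182, 5801, 41357, 43961) = 5801

age_days_sum=172206, txns_min=5801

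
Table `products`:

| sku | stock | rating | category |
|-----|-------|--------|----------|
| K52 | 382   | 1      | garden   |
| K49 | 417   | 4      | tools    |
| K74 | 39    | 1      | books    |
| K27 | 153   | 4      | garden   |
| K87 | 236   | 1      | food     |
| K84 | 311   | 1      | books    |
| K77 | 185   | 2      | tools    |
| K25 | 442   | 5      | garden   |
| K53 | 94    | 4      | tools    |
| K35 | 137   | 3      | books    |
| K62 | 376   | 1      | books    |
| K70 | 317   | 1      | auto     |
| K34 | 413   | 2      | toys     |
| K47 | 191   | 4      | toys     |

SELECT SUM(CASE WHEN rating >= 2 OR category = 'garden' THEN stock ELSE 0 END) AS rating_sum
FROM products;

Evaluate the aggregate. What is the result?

2414

sku=K52: ✓ → 382
sku=K49: ✓ → 417
sku=K74: ✗
sku=K27: ✓ → 153
sku=K87: ✗
sku=K84: ✗
sku=K77: ✓ → 185
sku=K25: ✓ → 442
sku=K53: ✓ → 94
sku=K35: ✓ → 137
sku=K62: ✗
sku=K70: ✗
sku=K34: ✓ → 413
sku=K47: ✓ → 191
rating_sum = 382 + 417 + 153 + 185 + 442 + 94 + 137 + 413 + 191 = 2414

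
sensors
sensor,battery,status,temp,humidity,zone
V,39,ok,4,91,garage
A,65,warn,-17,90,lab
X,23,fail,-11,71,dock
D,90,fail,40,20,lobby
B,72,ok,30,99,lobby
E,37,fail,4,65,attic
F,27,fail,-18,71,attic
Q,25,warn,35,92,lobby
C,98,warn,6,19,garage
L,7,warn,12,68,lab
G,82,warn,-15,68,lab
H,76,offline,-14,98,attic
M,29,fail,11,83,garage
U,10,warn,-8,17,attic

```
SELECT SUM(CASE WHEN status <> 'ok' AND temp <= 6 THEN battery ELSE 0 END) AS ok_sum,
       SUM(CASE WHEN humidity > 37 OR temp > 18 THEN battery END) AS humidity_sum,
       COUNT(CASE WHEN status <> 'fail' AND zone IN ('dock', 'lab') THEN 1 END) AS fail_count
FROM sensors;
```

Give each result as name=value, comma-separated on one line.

[ok_sum: status <> 'ok' AND temp <= 6]
sensor=V: ✗
sensor=A: ✓ → 65
sensor=X: ✓ → 23
sensor=D: ✗
sensor=B: ✗
sensor=E: ✓ → 37
sensor=F: ✓ → 27
sensor=Q: ✗
sensor=C: ✓ → 98
sensor=L: ✗
sensor=G: ✓ → 82
sensor=H: ✓ → 76
sensor=M: ✗
sensor=U: ✓ → 10
ok_sum = 65 + 23 + 37 + 27 + 98 + 82 + 76 + 10 = 418
—
[humidity_sum: humidity > 37 OR temp > 18]
sensor=V: ✓ → 39
sensor=A: ✓ → 65
sensor=X: ✓ → 23
sensor=D: ✓ → 90
sensor=B: ✓ → 72
sensor=E: ✓ → 37
sensor=F: ✓ → 27
sensor=Q: ✓ → 25
sensor=C: ✗
sensor=L: ✓ → 7
sensor=G: ✓ → 82
sensor=H: ✓ → 76
sensor=M: ✓ → 29
sensor=U: ✗
humidity_sum = 39 + 65 + 23 + 90 + 72 + 37 + 27 + 25 + 7 + 82 + 76 + 29 = 572
—
[fail_count: status <> 'fail' AND zone IN ('dock', 'lab')]
sensor=V: ✗
sensor=A: ✓ → 1
sensor=X: ✗
sensor=D: ✗
sensor=B: ✗
sensor=E: ✗
sensor=F: ✗
sensor=Q: ✗
sensor=C: ✗
sensor=L: ✓ → 1
sensor=G: ✓ → 1
sensor=H: ✗
sensor=M: ✗
sensor=U: ✗
fail_count = COUNT(1, 1, 1) = 3

ok_sum=418, humidity_sum=572, fail_count=3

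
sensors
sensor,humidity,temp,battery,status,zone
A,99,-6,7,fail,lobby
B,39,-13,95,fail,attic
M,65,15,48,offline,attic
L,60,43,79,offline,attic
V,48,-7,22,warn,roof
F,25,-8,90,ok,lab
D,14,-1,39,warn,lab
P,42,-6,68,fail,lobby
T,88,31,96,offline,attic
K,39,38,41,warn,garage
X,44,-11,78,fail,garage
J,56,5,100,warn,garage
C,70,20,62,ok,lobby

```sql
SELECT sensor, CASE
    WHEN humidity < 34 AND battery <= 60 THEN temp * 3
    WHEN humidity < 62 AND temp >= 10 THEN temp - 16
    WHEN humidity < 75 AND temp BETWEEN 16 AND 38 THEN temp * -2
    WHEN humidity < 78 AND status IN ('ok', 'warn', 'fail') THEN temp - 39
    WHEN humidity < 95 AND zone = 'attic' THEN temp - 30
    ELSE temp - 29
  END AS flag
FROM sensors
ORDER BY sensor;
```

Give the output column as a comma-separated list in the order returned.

-35, -52, -40, -3, -47, -34, 22, 27, -15, -45, 1, -46, -50

sensor=A: ELSE → -35
sensor=B: humidity < 78 AND status IN ('ok', 'warn', 'fail') → -52
sensor=C: humidity < 75 AND temp BETWEEN 16 AND 38 → -40
sensor=D: humidity < 34 AND battery <= 60 → -3
sensor=F: humidity < 78 AND status IN ('ok', 'warn', 'fail') → -47
sensor=J: humidity < 78 AND status IN ('ok', 'warn', 'fail') → -34
sensor=K: humidity < 62 AND temp >= 10 → 22
sensor=L: humidity < 62 AND temp >= 10 → 27
sensor=M: humidity < 95 AND zone = 'attic' → -15
sensor=P: humidity < 78 AND status IN ('ok', 'warn', 'fail') → -45
sensor=T: humidity < 95 AND zone = 'attic' → 1
sensor=V: humidity < 78 AND status IN ('ok', 'warn', 'fail') → -46
sensor=X: humidity < 78 AND status IN ('ok', 'warn', 'fail') → -50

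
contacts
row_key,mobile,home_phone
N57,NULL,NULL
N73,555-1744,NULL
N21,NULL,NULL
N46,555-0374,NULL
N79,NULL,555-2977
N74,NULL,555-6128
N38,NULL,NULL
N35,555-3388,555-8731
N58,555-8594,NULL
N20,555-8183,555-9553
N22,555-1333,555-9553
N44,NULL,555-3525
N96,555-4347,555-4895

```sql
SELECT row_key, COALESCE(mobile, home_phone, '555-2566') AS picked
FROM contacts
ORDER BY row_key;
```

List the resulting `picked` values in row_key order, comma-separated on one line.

row_key=N20: mobile=555-8183 → 555-8183
row_key=N21: mobile=NULL, home_phone=NULL, → literal 555-2566 → 555-2566
row_key=N22: mobile=555-1333 → 555-1333
row_key=N35: mobile=555-3388 → 555-3388
row_key=N38: mobile=NULL, home_phone=NULL, → literal 555-2566 → 555-2566
row_key=N44: mobile=NULL, home_phone=555-3525 → 555-3525
row_key=N46: mobile=555-0374 → 555-0374
row_key=N57: mobile=NULL, home_phone=NULL, → literal 555-2566 → 555-2566
row_key=N58: mobile=555-8594 → 555-8594
row_key=N73: mobile=555-1744 → 555-1744
row_key=N74: mobile=NULL, home_phone=555-6128 → 555-6128
row_key=N79: mobile=NULL, home_phone=555-2977 → 555-2977
row_key=N96: mobile=555-4347 → 555-4347

555-8183, 555-2566, 555-1333, 555-3388, 555-2566, 555-3525, 555-0374, 555-2566, 555-8594, 555-1744, 555-6128, 555-2977, 555-4347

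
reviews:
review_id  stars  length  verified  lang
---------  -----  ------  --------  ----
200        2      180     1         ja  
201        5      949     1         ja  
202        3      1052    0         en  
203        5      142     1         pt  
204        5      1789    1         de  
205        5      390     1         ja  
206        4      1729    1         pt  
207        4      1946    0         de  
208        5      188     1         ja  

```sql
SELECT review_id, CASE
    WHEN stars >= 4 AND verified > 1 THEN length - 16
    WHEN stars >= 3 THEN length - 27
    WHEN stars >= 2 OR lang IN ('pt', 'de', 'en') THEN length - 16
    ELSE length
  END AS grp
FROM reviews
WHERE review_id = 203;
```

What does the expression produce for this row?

115

review_id = 203: stars=5, length=142, verified=1, lang=pt.
stars >= 4 AND verified > 1 → false
stars >= 3 → true → 115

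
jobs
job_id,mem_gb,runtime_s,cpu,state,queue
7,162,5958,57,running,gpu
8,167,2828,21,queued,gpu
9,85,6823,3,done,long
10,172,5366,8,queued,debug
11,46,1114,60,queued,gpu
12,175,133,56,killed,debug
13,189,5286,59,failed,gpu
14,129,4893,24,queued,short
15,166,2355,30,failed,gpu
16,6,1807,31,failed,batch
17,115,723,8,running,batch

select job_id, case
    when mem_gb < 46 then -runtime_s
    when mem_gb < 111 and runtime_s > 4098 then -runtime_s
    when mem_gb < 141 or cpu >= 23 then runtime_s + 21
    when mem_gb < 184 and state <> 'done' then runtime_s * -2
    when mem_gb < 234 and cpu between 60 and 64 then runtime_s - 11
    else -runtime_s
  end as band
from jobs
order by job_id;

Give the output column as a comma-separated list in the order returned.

5979, -5656, -6823, -10732, 1135, 154, 5307, 4914, 2376, -1807, 744

job_id=7: mem_gb < 141 or cpu >= 23 → 5979
job_id=8: mem_gb < 184 and state <> 'done' → -5656
job_id=9: mem_gb < 111 and runtime_s > 4098 → -6823
job_id=10: mem_gb < 184 and state <> 'done' → -10732
job_id=11: mem_gb < 141 or cpu >= 23 → 1135
job_id=12: mem_gb < 141 or cpu >= 23 → 154
job_id=13: mem_gb < 141 or cpu >= 23 → 5307
job_id=14: mem_gb < 141 or cpu >= 23 → 4914
job_id=15: mem_gb < 141 or cpu >= 23 → 2376
job_id=16: mem_gb < 46 → -1807
job_id=17: mem_gb < 141 or cpu >= 23 → 744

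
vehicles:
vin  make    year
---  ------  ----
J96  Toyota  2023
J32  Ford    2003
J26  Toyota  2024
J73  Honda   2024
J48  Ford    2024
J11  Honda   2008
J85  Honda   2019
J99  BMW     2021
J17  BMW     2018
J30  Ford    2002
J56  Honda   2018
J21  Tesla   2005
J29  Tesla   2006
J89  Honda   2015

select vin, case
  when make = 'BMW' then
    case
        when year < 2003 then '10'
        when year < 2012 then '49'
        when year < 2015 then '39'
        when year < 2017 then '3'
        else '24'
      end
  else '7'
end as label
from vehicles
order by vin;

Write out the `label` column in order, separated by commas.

vin=J11: make='Honda' → outer ELSE → 7
vin=J17: make='BMW' → inner[ELSE] → 24
vin=J21: make='Tesla' → outer ELSE → 7
vin=J26: make='Toyota' → outer ELSE → 7
vin=J29: make='Tesla' → outer ELSE → 7
vin=J30: make='Ford' → outer ELSE → 7
vin=J32: make='Ford' → outer ELSE → 7
vin=J48: make='Ford' → outer ELSE → 7
vin=J56: make='Honda' → outer ELSE → 7
vin=J73: make='Honda' → outer ELSE → 7
vin=J85: make='Honda' → outer ELSE → 7
vin=J89: make='Honda' → outer ELSE → 7
vin=J96: make='Toyota' → outer ELSE → 7
vin=J99: make='BMW' → inner[ELSE] → 24

7, 24, 7, 7, 7, 7, 7, 7, 7, 7, 7, 7, 7, 24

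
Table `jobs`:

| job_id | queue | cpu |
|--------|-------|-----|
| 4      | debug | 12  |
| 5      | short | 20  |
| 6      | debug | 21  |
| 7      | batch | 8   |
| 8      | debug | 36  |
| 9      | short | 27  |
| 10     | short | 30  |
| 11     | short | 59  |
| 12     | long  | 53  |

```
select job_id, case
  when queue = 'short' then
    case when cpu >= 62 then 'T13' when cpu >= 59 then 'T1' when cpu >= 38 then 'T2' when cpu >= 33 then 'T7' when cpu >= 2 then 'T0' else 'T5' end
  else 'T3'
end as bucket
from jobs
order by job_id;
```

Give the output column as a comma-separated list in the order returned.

job_id=4: queue='debug' → outer ELSE → T3
job_id=5: queue='short' → inner[cpu >= 2] → T0
job_id=6: queue='debug' → outer ELSE → T3
job_id=7: queue='batch' → outer ELSE → T3
job_id=8: queue='debug' → outer ELSE → T3
job_id=9: queue='short' → inner[cpu >= 2] → T0
job_id=10: queue='short' → inner[cpu >= 2] → T0
job_id=11: queue='short' → inner[cpu >= 59] → T1
job_id=12: queue='long' → outer ELSE → T3

T3, T0, T3, T3, T3, T0, T0, T1, T3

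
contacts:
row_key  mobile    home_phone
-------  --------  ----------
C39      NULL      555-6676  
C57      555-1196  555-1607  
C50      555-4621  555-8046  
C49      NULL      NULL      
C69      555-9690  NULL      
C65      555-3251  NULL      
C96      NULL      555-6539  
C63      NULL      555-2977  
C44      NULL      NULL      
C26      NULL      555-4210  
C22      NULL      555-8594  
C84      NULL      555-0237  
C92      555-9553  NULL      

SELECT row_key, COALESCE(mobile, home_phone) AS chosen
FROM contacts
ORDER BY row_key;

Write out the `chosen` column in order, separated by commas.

555-8594, 555-4210, 555-6676, NULL, NULL, 555-4621, 555-1196, 555-2977, 555-3251, 555-9690, 555-0237, 555-9553, 555-6539

row_key=C22: mobile=NULL, home_phone=555-8594 → 555-8594
row_key=C26: mobile=NULL, home_phone=555-4210 → 555-4210
row_key=C39: mobile=NULL, home_phone=555-6676 → 555-6676
row_key=C44: mobile=NULL, home_phone=NULL (all NULL) → NULL
row_key=C49: mobile=NULL, home_phone=NULL (all NULL) → NULL
row_key=C50: mobile=555-4621 → 555-4621
row_key=C57: mobile=555-1196 → 555-1196
row_key=C63: mobile=NULL, home_phone=555-2977 → 555-2977
row_key=C65: mobile=555-3251 → 555-3251
row_key=C69: mobile=555-9690 → 555-9690
row_key=C84: mobile=NULL, home_phone=555-0237 → 555-0237
row_key=C92: mobile=555-9553 → 555-9553
row_key=C96: mobile=NULL, home_phone=555-6539 → 555-6539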